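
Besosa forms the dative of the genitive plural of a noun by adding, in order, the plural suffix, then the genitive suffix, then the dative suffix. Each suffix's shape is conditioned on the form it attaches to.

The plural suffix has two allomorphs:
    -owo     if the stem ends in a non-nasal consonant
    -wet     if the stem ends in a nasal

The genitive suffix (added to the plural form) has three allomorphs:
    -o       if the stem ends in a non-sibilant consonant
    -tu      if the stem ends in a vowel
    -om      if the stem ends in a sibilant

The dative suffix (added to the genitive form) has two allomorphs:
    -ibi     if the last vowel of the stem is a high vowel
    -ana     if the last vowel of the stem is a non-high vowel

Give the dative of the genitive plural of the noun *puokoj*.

puokojowotuibi

The final consonant of *puokoj* is /j/, which is non-nasal, so the plural suffix is -owo, giving *puokojowo*.
Since the final sound of the plural form *puokojowo* is /o/ (a vowel), it takes -tu, giving *puokojowotu*.
The genitive form *puokojowotu*: last vowel = /u/, a high vowel → -ibi → *puokojowotuibi*.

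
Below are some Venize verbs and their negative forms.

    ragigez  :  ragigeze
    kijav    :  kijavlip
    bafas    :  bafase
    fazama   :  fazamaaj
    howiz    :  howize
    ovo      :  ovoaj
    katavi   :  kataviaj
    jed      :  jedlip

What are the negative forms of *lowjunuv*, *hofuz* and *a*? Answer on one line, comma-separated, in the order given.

Looking at the final sound of each stem: -e when the stem ends in a sibilant (*ragigez*, *bafas*, *howiz*); -lip when the stem ends in a non-sibilant consonant (*kijav*, *jed*); -aj when the stem ends in a vowel (*fazama*, *ovo*, *katavi*).
*lowjunuv* — final sound /v/ (a non-sibilant consonant) → -lip → *lowjunuvlip*.
*hofuz* — final sound /z/ (a sibilant) → -e → *hofuze*.
*a*: final sound = /a/, a vowel → -aj → *aaj*.

lowjunuvlip, hofuze, aaj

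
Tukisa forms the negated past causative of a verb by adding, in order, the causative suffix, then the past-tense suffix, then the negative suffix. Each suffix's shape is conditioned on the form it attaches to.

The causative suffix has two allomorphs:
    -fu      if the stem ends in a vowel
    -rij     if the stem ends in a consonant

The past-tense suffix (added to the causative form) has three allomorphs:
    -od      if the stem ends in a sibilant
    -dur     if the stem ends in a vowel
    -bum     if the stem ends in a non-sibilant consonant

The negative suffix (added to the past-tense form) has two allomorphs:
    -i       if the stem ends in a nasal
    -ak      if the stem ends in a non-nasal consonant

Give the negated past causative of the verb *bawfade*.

bawfadefudurak

The final sound of *bawfade* is /e/, which is a vowel, so the causative suffix is -fu, giving *bawfadefu*.
The causative form *bawfadefu* — final sound /u/ (a vowel) → -dur → *bawfadefudur*.
The past-tense form *bawfadefudur*: final consonant = /r/, non-nasal → -ak → *bawfadefudurak*.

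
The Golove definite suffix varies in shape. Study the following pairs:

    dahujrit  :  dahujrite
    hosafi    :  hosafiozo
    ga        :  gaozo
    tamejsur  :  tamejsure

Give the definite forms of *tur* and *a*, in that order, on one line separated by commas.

ture, aozo

Looking at the final sound of each stem: -e when the stem ends in a consonant (*dahujrit*, *tamejsur*); -ozo when the stem ends in a vowel (*hosafi*, *ga*).
The final sound of *tur* is /r/, which is a consonant, so the suffix is -e, giving *ture*.
*a* — final sound /a/ (a vowel) → -ozo → *aozo*.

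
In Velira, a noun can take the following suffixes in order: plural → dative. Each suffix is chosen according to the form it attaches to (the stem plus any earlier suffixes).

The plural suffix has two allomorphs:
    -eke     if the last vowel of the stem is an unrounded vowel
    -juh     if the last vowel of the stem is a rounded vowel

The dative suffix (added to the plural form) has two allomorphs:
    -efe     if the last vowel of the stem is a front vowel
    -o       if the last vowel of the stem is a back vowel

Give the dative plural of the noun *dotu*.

dotujuho

*dotu*: last vowel = /u/, a rounded vowel → -juh → *dotujuh*.
The plural form *dotujuh*: last vowel = /u/, a back vowel → -o → *dotujuho*.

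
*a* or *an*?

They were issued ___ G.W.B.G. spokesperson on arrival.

a

The indefinite article is chosen by the initial *sound* of the following word, not its spelling.
The initialism *G.W.B.G.* is read letter by letter; the first letter, G, is pronounced /dʒiː/, which begins with a consonant sound.
So the article is *a*: They were issued a G.W.B.G. spokesperson on arrival.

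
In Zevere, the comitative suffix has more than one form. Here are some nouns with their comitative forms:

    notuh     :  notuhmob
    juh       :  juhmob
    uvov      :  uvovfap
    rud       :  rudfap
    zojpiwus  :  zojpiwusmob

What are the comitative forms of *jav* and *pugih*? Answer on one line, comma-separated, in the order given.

Looking at the final consonant of each stem: -mob when the stem ends in a voiceless consonant (*notuh*, *juh*, *zojpiwus*); -fap when the stem ends in a voiced consonant (*uvov*, *rud*).
*jav*: final consonant = /v/, voiced → -fap → *javfap*.
*pugih* — final consonant /h/ (voiceless) → -mob → *pugihmob*.

javfap, pugihmob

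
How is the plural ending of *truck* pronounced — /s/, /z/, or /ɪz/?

/s/

The stem *truck* ends in a voiceless non-sibilant consonant.
The plural suffix surfaces as /ɪz/ after sibilants, /s/ after other voiceless consonants, and /z/ after other voiced sounds.
So the plural -s on *truck* is pronounced /s/.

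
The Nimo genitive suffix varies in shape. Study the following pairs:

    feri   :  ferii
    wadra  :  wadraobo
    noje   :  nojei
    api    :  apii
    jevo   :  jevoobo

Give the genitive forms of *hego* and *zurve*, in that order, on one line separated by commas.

The suffix is conditioned by the last vowel: -i when the last vowel of the stem is a front vowel (*feri*, *noje*, *api*); -obo when the last vowel of the stem is a back vowel (*wadra*, *jevo*).
*hego*: last vowel = /o/, a back vowel → -obo → *hegoobo*.
The last vowel of *zurve* is /e/, which is a front vowel, so the suffix is -i, giving *zurvei*.

hegoobo, zurvei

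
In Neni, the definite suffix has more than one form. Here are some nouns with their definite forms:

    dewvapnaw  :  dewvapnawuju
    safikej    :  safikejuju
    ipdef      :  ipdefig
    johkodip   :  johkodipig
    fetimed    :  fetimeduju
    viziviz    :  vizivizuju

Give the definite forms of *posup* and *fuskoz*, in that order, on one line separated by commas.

posupig, fuskozuju

The suffix is conditioned by the final consonant: -ig when the stem ends in a voiceless consonant (*ipdef*, *johkodip*); -uju when the stem ends in a voiced consonant (*dewvapnaw*, *safikej*, *fetimed*, *viziviz*).
The final consonant of *posup* is /p/, which is voiceless, so the suffix is -ig, giving *posupig*.
The final consonant of *fuskoz* is /z/, which is voiced, so the suffix is -uju, giving *fuskozuju*.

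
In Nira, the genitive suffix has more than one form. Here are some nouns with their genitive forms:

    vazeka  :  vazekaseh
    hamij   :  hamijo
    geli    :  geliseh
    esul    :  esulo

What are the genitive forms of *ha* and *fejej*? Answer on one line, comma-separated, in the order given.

haseh, fejejo

The pattern is consonant vs. vowel: -o when the stem ends in a consonant (*hamij*, *esul*); -seh when the stem ends in a vowel (*vazeka*, *geli*).
*ha*: final sound = /a/, a vowel → -seh → *haseh*.
*fejej*: final sound = /j/, a consonant → -o → *fejejo*.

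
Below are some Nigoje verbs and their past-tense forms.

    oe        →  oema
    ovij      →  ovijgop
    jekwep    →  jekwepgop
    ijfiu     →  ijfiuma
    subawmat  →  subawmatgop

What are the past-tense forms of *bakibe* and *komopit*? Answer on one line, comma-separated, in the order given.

The pattern is consonant vs. vowel: -gop when the stem ends in a consonant (*ovij*, *jekwep*, *subawmat*); -ma when the stem ends in a vowel (*oe*, *ijfiu*).
The final sound of *bakibe* is /e/, which is a vowel, so the suffix is -ma, giving *bakibema*.
Since the final sound of *komopit* is /t/ (a consonant), it takes -gop, giving *komopitgop*.

bakibema, komopitgop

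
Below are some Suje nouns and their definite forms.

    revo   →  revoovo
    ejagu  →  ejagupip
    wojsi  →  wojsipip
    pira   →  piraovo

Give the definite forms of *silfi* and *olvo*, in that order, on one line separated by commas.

Looking at the last vowel of each stem: -pip when the last vowel of the stem is a high vowel (*ejagu*, *wojsi*); -ovo when the last vowel of the stem is a non-high vowel (*revo*, *pira*).
*silfi*: last vowel = /i/, a high vowel → -pip → *silfipip*.
*olvo* — last vowel /o/ (a non-high vowel) → -ovo → *olvoovo*.

silfipip, olvoovo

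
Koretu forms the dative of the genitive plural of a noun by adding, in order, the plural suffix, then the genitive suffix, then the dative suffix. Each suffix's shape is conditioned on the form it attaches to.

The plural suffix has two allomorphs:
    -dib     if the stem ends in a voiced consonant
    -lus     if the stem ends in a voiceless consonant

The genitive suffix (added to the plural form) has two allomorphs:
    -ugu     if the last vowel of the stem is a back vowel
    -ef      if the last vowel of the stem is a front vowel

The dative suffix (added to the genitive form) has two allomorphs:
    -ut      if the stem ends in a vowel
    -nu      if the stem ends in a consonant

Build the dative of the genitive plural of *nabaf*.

nabaflusuguut

The final consonant of *nabaf* is /f/, which is voiceless, so the plural suffix is -lus, giving *nabaflus*.
The plural form *nabaflus*: last vowel = /u/, a back vowel → -ugu → *nabaflusugu*.
Since the final sound of the genitive form *nabaflusugu* is /u/ (a vowel), it takes -ut, giving *nabaflusuguut*.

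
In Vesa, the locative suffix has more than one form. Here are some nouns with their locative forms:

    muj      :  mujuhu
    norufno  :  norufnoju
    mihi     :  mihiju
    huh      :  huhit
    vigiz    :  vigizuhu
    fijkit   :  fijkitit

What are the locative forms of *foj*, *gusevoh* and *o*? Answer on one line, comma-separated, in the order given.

fojuhu, gusevohit, oju

The pattern is voicing of the final sound: -it when the stem ends in a voiceless consonant (*huh*, *fijkit*); -uhu when the stem ends in a voiced consonant (*muj*, *vigiz*); -ju when the stem ends in a vowel (*norufno*, *mihi*).
Since the final sound of *foj* is /j/ (a voiced consonant), it takes -uhu, giving *fojuhu*.
*gusevoh* — final sound /h/ (a voiceless consonant) → -it → *gusevohit*.
The final sound of *o* is /o/, which is a vowel, so the suffix is -ju, giving *oju*.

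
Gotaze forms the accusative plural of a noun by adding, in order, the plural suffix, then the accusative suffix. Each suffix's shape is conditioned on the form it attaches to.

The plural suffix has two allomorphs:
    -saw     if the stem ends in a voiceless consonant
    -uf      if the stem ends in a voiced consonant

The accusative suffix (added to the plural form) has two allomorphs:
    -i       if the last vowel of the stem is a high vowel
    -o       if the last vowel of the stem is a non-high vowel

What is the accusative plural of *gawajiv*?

The final consonant of *gawajiv* is /v/, which is voiced, so the plural suffix is -uf, giving *gawajivuf*.
Since the last vowel of the plural form *gawajivuf* is /u/ (a high vowel), it takes -i, giving *gawajivufi*.

gawajivufi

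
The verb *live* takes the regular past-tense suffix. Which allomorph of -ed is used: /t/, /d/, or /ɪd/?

The stem *live* ends in a voiced sound other than /d/.
The -ed suffix is realized as /ɪd/ after /t, d/; as /t/ after other voiceless consonants; and as /d/ after other voiced sounds.
So -ed on *live* is pronounced /d/.

/d/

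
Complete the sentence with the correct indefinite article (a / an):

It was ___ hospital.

a

The indefinite article is chosen by the initial *sound* of the following word, not its spelling.
*hospital* begins with the sound /h/ (h is pronounced) — a consonant sound.
So the article is *a*: It was a hospital.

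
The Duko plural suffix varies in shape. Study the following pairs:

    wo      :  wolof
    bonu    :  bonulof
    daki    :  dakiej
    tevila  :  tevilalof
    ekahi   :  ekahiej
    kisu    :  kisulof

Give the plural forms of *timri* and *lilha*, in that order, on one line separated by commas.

timriej, lilhalof

The suffix is conditioned by the last vowel: -ej when the last vowel of the stem is a front vowel (*daki*, *ekahi*); -lof when the last vowel of the stem is a back vowel (*wo*, *bonu*, *tevila*, *kisu*).
The last vowel of *timri* is /i/, which is a front vowel, so the suffix is -ej, giving *timriej*.
*lilha* — last vowel /a/ (a back vowel) → -lof → *lilhalof*.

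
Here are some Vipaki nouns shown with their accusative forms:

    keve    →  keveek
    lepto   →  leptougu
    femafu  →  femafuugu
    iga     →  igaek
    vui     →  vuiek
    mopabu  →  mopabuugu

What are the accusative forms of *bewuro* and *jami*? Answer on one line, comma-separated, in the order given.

bewurougu, jamiek

The alternation tracks the last vowel of the stem — -ugu when the last vowel of the stem is a rounded vowel (*lepto*, *femafu*, *mopabu*); -ek when the last vowel of the stem is an unrounded vowel (*keve*, *iga*, *vui*).
*bewuro*: last vowel = /o/, a rounded vowel → -ugu → *bewurougu*.
The last vowel of *jami* is /i/, which is an unrounded vowel, so the suffix is -ek, giving *jamiek*.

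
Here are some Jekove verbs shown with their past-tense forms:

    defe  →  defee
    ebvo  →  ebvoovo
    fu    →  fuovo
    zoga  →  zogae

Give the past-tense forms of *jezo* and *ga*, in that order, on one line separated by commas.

jezoovo, gae

Looking at the last vowel of each stem: -ovo when the last vowel of the stem is a rounded vowel (*ebvo*, *fu*); -e when the last vowel of the stem is an unrounded vowel (*defe*, *zoga*).
*jezo* — last vowel /o/ (a rounded vowel) → -ovo → *jezoovo*.
The last vowel of *ga* is /a/, which is an unrounded vowel, so the suffix is -e, giving *gae*.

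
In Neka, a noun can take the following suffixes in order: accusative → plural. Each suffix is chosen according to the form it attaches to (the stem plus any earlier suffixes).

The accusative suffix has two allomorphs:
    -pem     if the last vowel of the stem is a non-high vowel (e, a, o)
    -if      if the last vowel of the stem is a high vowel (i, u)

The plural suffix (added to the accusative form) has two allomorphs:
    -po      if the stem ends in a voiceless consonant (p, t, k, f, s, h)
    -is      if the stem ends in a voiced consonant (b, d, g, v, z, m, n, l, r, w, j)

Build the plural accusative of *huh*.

*huh* — last vowel /u/ (a high vowel) → -if → *huhif*.
The accusative form *huhif*: final consonant = /f/, voiceless → -po → *huhifpo*.

huhifpo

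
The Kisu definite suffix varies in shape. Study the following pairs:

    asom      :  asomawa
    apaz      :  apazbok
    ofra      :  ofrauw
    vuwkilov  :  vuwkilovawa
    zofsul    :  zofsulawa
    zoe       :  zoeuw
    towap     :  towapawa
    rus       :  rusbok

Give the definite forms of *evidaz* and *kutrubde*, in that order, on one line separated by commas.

evidazbok, kutrubdeuw

The alternation tracks the final sound of the stem — -bok when the stem ends in a sibilant (*apaz*, *rus*); -awa when the stem ends in a non-sibilant consonant (*asom*, *vuwkilov*, *zofsul*, *towap*); -uw when the stem ends in a vowel (*ofra*, *zoe*).
*evidaz* — final sound /z/ (a sibilant) → -bok → *evidazbok*.
The final sound of *kutrubde* is /e/, which is a vowel, so the suffix is -uw, giving *kutrubdeuw*.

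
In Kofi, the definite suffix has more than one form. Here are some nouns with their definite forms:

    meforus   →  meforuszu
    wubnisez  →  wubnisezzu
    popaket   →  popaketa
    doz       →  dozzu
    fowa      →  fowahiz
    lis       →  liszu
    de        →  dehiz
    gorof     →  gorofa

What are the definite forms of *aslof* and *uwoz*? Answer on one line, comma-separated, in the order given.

The pattern is sibilance of the final sound: -zu when the stem ends in a sibilant (*meforus*, *wubnisez*, *doz*, *lis*); -a when the stem ends in a non-sibilant consonant (*popaket*, *gorof*); -hiz when the stem ends in a vowel (*fowa*, *de*).
*aslof*: final sound = /f/, a non-sibilant consonant → -a → *aslofa*.
Since the final sound of *uwoz* is /z/ (a sibilant), it takes -zu, giving *uwozzu*.

aslofa, uwozzu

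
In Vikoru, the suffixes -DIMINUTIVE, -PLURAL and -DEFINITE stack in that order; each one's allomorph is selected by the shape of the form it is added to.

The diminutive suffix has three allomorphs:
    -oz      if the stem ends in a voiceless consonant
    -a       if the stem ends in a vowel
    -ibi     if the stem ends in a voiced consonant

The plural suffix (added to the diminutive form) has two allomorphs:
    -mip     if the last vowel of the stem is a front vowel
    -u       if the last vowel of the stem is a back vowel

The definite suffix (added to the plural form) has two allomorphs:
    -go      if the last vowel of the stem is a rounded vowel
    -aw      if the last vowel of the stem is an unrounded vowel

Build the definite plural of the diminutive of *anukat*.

anukatozugo

*anukat*: final sound = /t/, a voiceless consonant → -oz → *anukatoz*.
The last vowel of the diminutive form *anukatoz* is /o/, which is a back vowel, so the plural suffix is -u, giving *anukatozu*.
The plural form *anukatozu* — last vowel /u/ (a rounded vowel) → -go → *anukatozugo*.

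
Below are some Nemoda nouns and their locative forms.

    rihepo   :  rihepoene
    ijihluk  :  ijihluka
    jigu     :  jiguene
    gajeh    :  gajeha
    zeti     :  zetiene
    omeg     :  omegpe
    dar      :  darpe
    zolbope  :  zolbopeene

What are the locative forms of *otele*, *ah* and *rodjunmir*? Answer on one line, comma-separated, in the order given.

oteleene, aha, rodjunmirpe

Looking at the final sound of each stem: -a when the stem ends in a voiceless consonant (*ijihluk*, *gajeh*); -pe when the stem ends in a voiced consonant (*omeg*, *dar*); -ene when the stem ends in a vowel (*rihepo*, *jigu*, *zeti*, *zolbope*).
*otele* — final sound /e/ (a vowel) → -ene → *oteleene*.
The final sound of *ah* is /h/, which is a voiceless consonant, so the suffix is -a, giving *aha*.
*rodjunmir* — final sound /r/ (a voiced consonant) → -pe → *rodjunmirpe*.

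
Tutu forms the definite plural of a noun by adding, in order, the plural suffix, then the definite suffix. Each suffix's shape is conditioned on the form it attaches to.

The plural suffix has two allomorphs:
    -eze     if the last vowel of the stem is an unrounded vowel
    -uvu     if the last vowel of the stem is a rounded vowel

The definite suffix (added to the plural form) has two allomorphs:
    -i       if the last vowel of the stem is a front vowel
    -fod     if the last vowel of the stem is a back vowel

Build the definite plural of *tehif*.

Since the last vowel of *tehif* is /i/ (an unrounded vowel), it takes -eze, giving *tehifeze*.
Since the last vowel of the plural form *tehifeze* is /e/ (a front vowel), it takes -i, giving *tehifezei*.

tehifezei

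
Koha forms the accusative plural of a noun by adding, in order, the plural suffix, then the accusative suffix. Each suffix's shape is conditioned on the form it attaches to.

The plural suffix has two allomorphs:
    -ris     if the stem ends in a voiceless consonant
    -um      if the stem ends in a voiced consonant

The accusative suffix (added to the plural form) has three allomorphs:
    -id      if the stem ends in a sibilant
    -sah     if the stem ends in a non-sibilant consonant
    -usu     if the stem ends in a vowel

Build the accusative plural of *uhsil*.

*uhsil*: final consonant = /l/, voiced → -um → *uhsilum*.
The plural form *uhsilum* — final sound /m/ (a non-sibilant consonant) → -sah → *uhsilumsah*.

uhsilumsah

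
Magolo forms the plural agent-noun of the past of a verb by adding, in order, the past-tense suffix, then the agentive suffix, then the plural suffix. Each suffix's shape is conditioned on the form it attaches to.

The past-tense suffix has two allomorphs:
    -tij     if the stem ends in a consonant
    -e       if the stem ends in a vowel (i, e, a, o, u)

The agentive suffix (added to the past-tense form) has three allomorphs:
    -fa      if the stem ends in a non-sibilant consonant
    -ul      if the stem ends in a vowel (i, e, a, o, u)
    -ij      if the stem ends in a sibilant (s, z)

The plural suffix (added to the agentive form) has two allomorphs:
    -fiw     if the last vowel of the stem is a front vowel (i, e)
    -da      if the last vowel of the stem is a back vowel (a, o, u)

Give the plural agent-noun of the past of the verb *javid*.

Since the final sound of *javid* is /d/ (a consonant), it takes -tij, giving *javidtij*.
Since the final sound of the past-tense form *javidtij* is /j/ (a non-sibilant consonant), it takes -fa, giving *javidtijfa*.
The agentive form *javidtijfa*: last vowel = /a/, a back vowel → -da → *javidtijfada*.

javidtijfada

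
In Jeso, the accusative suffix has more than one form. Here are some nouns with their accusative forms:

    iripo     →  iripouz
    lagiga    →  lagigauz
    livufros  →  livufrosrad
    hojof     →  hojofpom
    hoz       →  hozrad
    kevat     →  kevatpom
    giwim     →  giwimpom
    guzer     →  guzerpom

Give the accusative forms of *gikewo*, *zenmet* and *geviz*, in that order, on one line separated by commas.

gikewouz, zenmetpom, gevizrad

The pattern is sibilance of the final sound: -rad when the stem ends in a sibilant (*livufros*, *hoz*); -pom when the stem ends in a non-sibilant consonant (*hojof*, *kevat*, *giwim*, *guzer*); -uz when the stem ends in a vowel (*iripo*, *lagiga*).
*gikewo* — final sound /o/ (a vowel) → -uz → *gikewouz*.
The final sound of *zenmet* is /t/, which is a non-sibilant consonant, so the suffix is -pom, giving *zenmetpom*.
Since the final sound of *geviz* is /z/ (a sibilant), it takes -rad, giving *gevizrad*.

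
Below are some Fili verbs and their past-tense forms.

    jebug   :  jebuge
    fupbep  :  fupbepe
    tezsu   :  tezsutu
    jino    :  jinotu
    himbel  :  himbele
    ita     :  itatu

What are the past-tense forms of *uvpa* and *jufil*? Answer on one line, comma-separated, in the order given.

Looking at the final sound of each stem: -e when the stem ends in a consonant (*jebug*, *fupbep*, *himbel*); -tu when the stem ends in a vowel (*tezsu*, *jino*, *ita*).
Since the final sound of *uvpa* is /a/ (a vowel), it takes -tu, giving *uvpatu*.
*jufil* — final sound /l/ (a consonant) → -e → *jufile*.

uvpatu, jufile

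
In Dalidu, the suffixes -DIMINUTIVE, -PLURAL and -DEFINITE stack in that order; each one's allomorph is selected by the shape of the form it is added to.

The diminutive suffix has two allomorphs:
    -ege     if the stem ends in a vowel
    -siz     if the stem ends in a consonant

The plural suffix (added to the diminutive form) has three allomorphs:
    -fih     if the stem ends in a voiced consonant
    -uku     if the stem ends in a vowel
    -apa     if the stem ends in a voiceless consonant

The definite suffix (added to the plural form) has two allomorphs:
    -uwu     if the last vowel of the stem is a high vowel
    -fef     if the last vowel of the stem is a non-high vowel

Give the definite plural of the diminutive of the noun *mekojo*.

mekojoegeukuuwu

*mekojo* — final sound /o/ (a vowel) → -ege → *mekojoege*.
Since the final sound of the diminutive form *mekojoege* is /e/ (a vowel), it takes -uku, giving *mekojoegeuku*.
The plural form *mekojoegeuku* — last vowel /u/ (a high vowel) → -uwu → *mekojoegeukuuwu*.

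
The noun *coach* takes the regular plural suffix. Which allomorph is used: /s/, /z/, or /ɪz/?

/ɪz/

The stem *coach* ends in a sibilant (/s, z, ʃ, ʒ, tʃ, dʒ/).
The plural suffix surfaces as /ɪz/ after sibilants, /s/ after other voiceless consonants, and /z/ after other voiced sounds.
So the plural -s on *coach* is pronounced /ɪz/.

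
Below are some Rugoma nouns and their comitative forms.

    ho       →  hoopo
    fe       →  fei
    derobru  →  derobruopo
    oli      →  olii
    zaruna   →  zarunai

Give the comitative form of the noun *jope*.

The pattern is rounding harmony: -opo when the last vowel of the stem is a rounded vowel (*ho*, *derobru*); -i when the last vowel of the stem is an unrounded vowel (*fe*, *oli*, *zaruna*).
Since the last vowel of *jope* is /e/ (an unrounded vowel), it takes -i, giving *jopei*.

jopei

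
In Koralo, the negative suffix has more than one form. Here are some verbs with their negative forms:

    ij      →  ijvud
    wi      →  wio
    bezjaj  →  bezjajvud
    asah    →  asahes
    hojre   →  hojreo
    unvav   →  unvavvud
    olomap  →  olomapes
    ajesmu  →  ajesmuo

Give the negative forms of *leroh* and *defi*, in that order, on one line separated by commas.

The alternation tracks the final sound of the stem — -es when the stem ends in a voiceless consonant (*asah*, *olomap*); -vud when the stem ends in a voiced consonant (*ij*, *bezjaj*, *unvav*); -o when the stem ends in a vowel (*wi*, *hojre*, *ajesmu*).
The final sound of *leroh* is /h/, which is a voiceless consonant, so the suffix is -es, giving *lerohes*.
Since the final sound of *defi* is /i/ (a vowel), it takes -o, giving *defio*.

lerohes, defio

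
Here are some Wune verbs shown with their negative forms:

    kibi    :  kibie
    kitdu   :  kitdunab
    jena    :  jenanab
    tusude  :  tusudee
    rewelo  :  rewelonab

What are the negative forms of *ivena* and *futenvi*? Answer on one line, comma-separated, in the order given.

ivenanab, futenvie

The pattern is front/back vowel harmony: -e when the last vowel of the stem is a front vowel (*kibi*, *tusude*); -nab when the last vowel of the stem is a back vowel (*kitdu*, *jena*, *rewelo*).
Since the last vowel of *ivena* is /a/ (a back vowel), it takes -nab, giving *ivenanab*.
Since the last vowel of *futenvi* is /i/ (a front vowel), it takes -e, giving *futenvie*.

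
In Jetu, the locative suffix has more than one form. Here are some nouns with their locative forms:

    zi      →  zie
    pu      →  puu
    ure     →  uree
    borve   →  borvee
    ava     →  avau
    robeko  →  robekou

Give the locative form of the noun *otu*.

otuu

Looking at the last vowel of each stem: -e when the last vowel of the stem is a front vowel (*zi*, *ure*, *borve*); -u when the last vowel of the stem is a back vowel (*pu*, *ava*, *robeko*).
*otu*: last vowel = /u/, a back vowel → -u → *otuu*.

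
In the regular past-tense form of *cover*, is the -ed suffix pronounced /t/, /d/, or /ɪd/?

/d/

The stem *cover* ends in a voiced sound other than /d/.
The -ed suffix is realized as /ɪd/ after /t, d/; as /t/ after other voiceless consonants; and as /d/ after other voiced sounds.
So -ed on *cover* is pronounced /d/.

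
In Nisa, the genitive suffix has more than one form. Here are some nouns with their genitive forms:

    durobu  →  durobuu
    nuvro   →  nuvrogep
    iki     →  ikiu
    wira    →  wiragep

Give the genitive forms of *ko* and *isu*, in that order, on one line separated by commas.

kogep, isuu

The pattern is height harmony: -u when the last vowel of the stem is a high vowel (*durobu*, *iki*); -gep when the last vowel of the stem is a non-high vowel (*nuvro*, *wira*).
*ko*: last vowel = /o/, a non-high vowel → -gep → *kogep*.
Since the last vowel of *isu* is /u/ (a high vowel), it takes -u, giving *isuu*.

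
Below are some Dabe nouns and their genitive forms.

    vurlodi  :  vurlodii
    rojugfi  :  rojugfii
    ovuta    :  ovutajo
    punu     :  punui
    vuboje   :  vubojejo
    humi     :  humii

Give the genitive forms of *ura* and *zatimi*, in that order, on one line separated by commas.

The pattern is height harmony: -i when the last vowel of the stem is a high vowel (*vurlodi*, *rojugfi*, *punu*, *humi*); -jo when the last vowel of the stem is a non-high vowel (*ovuta*, *vuboje*).
The last vowel of *ura* is /a/, which is a non-high vowel, so the suffix is -jo, giving *urajo*.
*zatimi*: last vowel = /i/, a high vowel → -i → *zatimii*.

urajo, zatimii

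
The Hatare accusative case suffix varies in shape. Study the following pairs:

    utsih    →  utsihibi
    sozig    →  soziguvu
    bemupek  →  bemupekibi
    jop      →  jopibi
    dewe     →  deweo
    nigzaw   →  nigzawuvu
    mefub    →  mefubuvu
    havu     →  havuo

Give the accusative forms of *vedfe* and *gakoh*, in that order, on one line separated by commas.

vedfeo, gakohibi

Looking at the final sound of each stem: -ibi when the stem ends in a voiceless consonant (*utsih*, *bemupek*, *jop*); -uvu when the stem ends in a voiced consonant (*sozig*, *nigzaw*, *mefub*); -o when the stem ends in a vowel (*dewe*, *havu*).
The final sound of *vedfe* is /e/, which is a vowel, so the suffix is -o, giving *vedfeo*.
*gakoh*: final sound = /h/, a voiceless consonant → -ibi → *gakohibi*.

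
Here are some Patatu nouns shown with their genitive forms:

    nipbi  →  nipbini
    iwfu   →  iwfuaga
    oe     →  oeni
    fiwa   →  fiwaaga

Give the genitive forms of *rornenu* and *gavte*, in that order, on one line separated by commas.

The suffix is conditioned by the last vowel: -ni when the last vowel of the stem is a front vowel (*nipbi*, *oe*); -aga when the last vowel of the stem is a back vowel (*iwfu*, *fiwa*).
The last vowel of *rornenu* is /u/, which is a back vowel, so the suffix is -aga, giving *rornenuaga*.
Since the last vowel of *gavte* is /e/ (a front vowel), it takes -ni, giving *gavteni*.

rornenuaga, gavteni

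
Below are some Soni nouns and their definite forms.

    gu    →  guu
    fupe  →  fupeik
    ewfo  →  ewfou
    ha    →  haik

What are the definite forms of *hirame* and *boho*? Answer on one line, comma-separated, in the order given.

hirameik, bohou

Looking at the last vowel of each stem: -u when the last vowel of the stem is a rounded vowel (*gu*, *ewfo*); -ik when the last vowel of the stem is an unrounded vowel (*fupe*, *ha*).
*hirame* — last vowel /e/ (an unrounded vowel) → -ik → *hirameik*.
The last vowel of *boho* is /o/, which is a rounded vowel, so the suffix is -u, giving *bohou*.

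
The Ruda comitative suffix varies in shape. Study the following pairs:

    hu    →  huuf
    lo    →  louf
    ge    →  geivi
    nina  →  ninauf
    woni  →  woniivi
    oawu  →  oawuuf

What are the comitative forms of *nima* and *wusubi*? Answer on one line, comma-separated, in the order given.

nimauf, wusubiivi

The alternation tracks the last vowel of the stem — -ivi when the last vowel of the stem is a front vowel (*ge*, *woni*); -uf when the last vowel of the stem is a back vowel (*hu*, *lo*, *nina*, *oawu*).
*nima* — last vowel /a/ (a back vowel) → -uf → *nimauf*.
*wusubi*: last vowel = /i/, a front vowel → -ivi → *wusubiivi*.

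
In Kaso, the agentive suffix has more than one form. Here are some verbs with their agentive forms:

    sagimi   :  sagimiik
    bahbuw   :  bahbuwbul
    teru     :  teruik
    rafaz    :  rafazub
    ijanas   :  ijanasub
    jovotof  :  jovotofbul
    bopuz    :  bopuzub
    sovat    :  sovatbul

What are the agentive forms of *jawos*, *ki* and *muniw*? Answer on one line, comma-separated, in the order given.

The suffix is conditioned by the final sound: -ub when the stem ends in a sibilant (*rafaz*, *ijanas*, *bopuz*); -bul when the stem ends in a non-sibilant consonant (*bahbuw*, *jovotof*, *sovat*); -ik when the stem ends in a vowel (*sagimi*, *teru*).
The final sound of *jawos* is /s/, which is a sibilant, so the suffix is -ub, giving *jawosub*.
*ki* — final sound /i/ (a vowel) → -ik → *kiik*.
*muniw*: final sound = /w/, a non-sibilant consonant → -bul → *muniwbul*.

jawosub, kiik, muniwbul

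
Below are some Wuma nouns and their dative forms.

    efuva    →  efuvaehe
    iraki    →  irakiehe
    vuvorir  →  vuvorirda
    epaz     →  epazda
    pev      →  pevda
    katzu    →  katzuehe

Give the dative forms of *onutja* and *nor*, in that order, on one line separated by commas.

The pattern is consonant vs. vowel: -da when the stem ends in a consonant (*vuvorir*, *epaz*, *pev*); -ehe when the stem ends in a vowel (*efuva*, *iraki*, *katzu*).
*onutja* — final sound /a/ (a vowel) → -ehe → *onutjaehe*.
*nor*: final sound = /r/, a consonant → -da → *norda*.

onutjaehe, norda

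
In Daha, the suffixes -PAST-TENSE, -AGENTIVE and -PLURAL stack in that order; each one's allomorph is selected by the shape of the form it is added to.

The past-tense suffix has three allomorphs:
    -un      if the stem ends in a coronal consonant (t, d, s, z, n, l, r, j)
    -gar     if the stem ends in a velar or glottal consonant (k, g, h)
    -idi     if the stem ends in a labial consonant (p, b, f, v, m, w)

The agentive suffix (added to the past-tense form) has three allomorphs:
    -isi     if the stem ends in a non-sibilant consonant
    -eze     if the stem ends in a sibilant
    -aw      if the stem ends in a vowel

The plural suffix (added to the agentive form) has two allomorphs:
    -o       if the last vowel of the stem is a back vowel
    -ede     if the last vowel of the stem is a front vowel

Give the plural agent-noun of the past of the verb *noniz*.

The final consonant of *noniz* is /z/, which is coronal, so the past-tense suffix is -un, giving *nonizun*.
Since the final sound of the past-tense form *nonizun* is /n/ (a non-sibilant consonant), it takes -isi, giving *nonizunisi*.
Since the last vowel of the agentive form *nonizunisi* is /i/ (a front vowel), it takes -ede, giving *nonizunisiede*.

nonizunisiede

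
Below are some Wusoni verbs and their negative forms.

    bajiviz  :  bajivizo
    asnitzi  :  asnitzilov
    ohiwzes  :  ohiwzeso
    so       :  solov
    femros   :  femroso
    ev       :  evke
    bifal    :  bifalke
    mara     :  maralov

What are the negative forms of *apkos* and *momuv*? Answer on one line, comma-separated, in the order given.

apkoso, momuvke

The pattern is sibilance of the final sound: -o when the stem ends in a sibilant (*bajiviz*, *ohiwzes*, *femros*); -ke when the stem ends in a non-sibilant consonant (*ev*, *bifal*); -lov when the stem ends in a vowel (*asnitzi*, *so*, *mara*).
The final sound of *apkos* is /s/, which is a sibilant, so the suffix is -o, giving *apkoso*.
*momuv* — final sound /v/ (a non-sibilant consonant) → -ke → *momuvke*.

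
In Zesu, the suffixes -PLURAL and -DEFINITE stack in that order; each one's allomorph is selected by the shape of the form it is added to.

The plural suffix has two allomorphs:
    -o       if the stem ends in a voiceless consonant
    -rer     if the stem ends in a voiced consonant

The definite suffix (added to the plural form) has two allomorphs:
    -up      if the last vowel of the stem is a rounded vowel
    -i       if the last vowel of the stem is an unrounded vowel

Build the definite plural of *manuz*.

The final consonant of *manuz* is /z/, which is voiced, so the plural suffix is -rer, giving *manuzrer*.
The plural form *manuzrer* — last vowel /e/ (an unrounded vowel) → -i → *manuzreri*.

manuzreri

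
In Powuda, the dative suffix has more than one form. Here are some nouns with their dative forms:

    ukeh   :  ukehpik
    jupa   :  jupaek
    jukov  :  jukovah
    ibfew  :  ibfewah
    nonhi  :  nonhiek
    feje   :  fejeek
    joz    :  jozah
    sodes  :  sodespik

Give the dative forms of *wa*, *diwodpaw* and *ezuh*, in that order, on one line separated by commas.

waek, diwodpawah, ezuhpik

The alternation tracks the final sound of the stem — -pik when the stem ends in a voiceless consonant (*ukeh*, *sodes*); -ah when the stem ends in a voiced consonant (*jukov*, *ibfew*, *joz*); -ek when the stem ends in a vowel (*jupa*, *nonhi*, *feje*).
The final sound of *wa* is /a/, which is a vowel, so the suffix is -ek, giving *waek*.
The final sound of *diwodpaw* is /w/, which is a voiced consonant, so the suffix is -ah, giving *diwodpawah*.
*ezuh*: final sound = /h/, a voiceless consonant → -pik → *ezuhpik*.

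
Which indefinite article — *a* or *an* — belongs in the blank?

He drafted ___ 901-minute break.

a

The indefinite article is chosen by the initial *sound* of the following word, not its spelling.
The number *901* is spoken "nine hundred …", beginning with /naɪn/ — a consonant sound.
So the article is *a*: He drafted a 901-minute break.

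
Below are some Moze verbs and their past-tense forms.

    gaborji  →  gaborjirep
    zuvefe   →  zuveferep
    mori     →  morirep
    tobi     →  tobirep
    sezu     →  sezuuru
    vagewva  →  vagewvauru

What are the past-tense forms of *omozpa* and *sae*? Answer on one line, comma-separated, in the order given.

The alternation tracks the last vowel of the stem — -rep when the last vowel of the stem is a front vowel (*gaborji*, *zuvefe*, *mori*, *tobi*); -uru when the last vowel of the stem is a back vowel (*sezu*, *vagewva*).
The last vowel of *omozpa* is /a/, which is a back vowel, so the suffix is -uru, giving *omozpauru*.
*sae* — last vowel /e/ (a front vowel) → -rep → *saerep*.

omozpauru, saerep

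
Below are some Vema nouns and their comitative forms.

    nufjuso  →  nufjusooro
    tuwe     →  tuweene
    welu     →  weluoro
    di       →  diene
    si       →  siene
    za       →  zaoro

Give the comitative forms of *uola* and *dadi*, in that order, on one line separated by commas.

The pattern is front/back vowel harmony: -ene when the last vowel of the stem is a front vowel (*tuwe*, *di*, *si*); -oro when the last vowel of the stem is a back vowel (*nufjuso*, *welu*, *za*).
Since the last vowel of *uola* is /a/ (a back vowel), it takes -oro, giving *uolaoro*.
*dadi* — last vowel /i/ (a front vowel) → -ene → *dadiene*.

uolaoro, dadiene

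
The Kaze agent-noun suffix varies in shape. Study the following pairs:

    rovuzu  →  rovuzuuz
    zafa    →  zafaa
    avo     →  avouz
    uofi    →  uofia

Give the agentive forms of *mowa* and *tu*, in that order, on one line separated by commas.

mowaa, tuuz

The pattern is rounding harmony: -uz when the last vowel of the stem is a rounded vowel (*rovuzu*, *avo*); -a when the last vowel of the stem is an unrounded vowel (*zafa*, *uofi*).
*mowa*: last vowel = /a/, an unrounded vowel → -a → *mowaa*.
*tu* — last vowel /u/ (a rounded vowel) → -uz → *tuuz*.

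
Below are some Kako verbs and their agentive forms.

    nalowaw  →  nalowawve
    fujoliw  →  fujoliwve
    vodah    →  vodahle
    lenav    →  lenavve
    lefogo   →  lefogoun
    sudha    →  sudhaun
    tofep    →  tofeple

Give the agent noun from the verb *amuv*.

amuvve

The alternation tracks the final sound of the stem — -le when the stem ends in a voiceless consonant (*vodah*, *tofep*); -ve when the stem ends in a voiced consonant (*nalowaw*, *fujoliw*, *lenav*); -un when the stem ends in a vowel (*lefogo*, *sudha*).
*amuv*: final sound = /v/, a voiced consonant → -ve → *amuvve*.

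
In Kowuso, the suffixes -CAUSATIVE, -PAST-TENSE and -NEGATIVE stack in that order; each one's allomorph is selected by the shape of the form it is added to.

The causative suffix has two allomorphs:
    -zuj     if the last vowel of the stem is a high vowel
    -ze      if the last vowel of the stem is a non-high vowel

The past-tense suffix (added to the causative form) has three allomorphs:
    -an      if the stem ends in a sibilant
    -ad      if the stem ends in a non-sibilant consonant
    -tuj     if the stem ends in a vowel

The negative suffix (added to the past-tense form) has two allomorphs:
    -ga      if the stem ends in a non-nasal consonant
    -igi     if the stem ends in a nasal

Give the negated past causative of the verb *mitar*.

*mitar*: last vowel = /a/, a non-high vowel → -ze → *mitarze*.
The causative form *mitarze*: final sound = /e/, a vowel → -tuj → *mitarzetuj*.
Since the final consonant of the past-tense form *mitarzetuj* is /j/ (non-nasal), it takes -ga, giving *mitarzetujga*.

mitarzetujga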